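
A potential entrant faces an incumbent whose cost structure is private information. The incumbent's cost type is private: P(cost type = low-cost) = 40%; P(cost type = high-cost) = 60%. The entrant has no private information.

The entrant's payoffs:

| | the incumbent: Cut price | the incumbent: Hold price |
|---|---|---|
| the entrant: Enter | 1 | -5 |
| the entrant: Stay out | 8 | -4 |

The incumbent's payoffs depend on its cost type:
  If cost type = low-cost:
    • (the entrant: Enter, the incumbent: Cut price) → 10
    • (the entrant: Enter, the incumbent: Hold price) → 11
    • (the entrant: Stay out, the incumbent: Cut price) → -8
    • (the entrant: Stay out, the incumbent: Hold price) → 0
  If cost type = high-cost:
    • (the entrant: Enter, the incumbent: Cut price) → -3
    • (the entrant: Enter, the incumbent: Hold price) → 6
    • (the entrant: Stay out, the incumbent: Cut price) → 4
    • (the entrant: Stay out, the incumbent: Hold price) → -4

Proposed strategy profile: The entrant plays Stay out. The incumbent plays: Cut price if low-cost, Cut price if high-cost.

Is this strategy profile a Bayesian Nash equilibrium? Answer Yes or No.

No

The entrant plays Stay out: E[Stay out] = 0.4·(8) + 0.6·(8) = 8; E[Enter] = 1. Best-responding. ✓
The incumbent (cost type low-cost), facing Stay out: Cut price gives -8, Hold price gives 0. Proposed Cut price is not best — profitable deviation exists. ✗
The incumbent (cost type high-cost), facing Stay out: Cut price gives 4, Hold price gives -4. Proposed Cut price is best. ✓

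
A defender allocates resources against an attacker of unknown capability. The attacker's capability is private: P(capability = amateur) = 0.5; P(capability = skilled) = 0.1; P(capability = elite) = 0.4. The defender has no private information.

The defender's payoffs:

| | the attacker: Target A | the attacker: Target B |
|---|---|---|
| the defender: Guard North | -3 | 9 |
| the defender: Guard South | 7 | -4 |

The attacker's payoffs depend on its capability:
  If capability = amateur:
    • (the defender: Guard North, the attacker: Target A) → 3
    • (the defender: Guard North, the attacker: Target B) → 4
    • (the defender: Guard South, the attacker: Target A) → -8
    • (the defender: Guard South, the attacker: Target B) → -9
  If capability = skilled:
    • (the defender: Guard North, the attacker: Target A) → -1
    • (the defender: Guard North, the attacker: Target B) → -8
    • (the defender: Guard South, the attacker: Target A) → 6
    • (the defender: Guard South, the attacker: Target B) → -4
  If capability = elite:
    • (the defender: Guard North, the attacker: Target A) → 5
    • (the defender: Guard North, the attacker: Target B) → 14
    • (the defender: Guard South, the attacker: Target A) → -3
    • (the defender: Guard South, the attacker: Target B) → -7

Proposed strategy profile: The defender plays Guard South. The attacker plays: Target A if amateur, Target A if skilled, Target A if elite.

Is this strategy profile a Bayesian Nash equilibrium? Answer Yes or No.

Yes

The defender plays Guard South: E[Guard South] = 0.5·(7) + 0.1·(7) + 0.4·(7) = 7; E[Guard North] = -3. Best-responding. ✓
The attacker (capability amateur), facing Guard South: Target A gives -8, Target B gives -9. Proposed Target A is best. ✓
The attacker (capability skilled), facing Guard South: Target A gives 6, Target B gives -4. Proposed Target A is best. ✓
The attacker (capability elite), facing Guard South: Target A gives -3, Target B gives -7. Proposed Target A is best. ✓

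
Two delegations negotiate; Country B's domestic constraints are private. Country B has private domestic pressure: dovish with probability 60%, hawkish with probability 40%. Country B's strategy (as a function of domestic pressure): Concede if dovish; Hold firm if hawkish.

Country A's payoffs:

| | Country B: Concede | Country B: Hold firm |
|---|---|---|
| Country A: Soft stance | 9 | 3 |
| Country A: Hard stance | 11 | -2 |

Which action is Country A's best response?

Soft stance

E[Soft stance] = 0.6·(9) + 0.4·(3) = 6.6
E[Hard stance] = 0.6·(11) + 0.4·(-2) = 5.8
Best response: Soft stance (6.6 is the largest).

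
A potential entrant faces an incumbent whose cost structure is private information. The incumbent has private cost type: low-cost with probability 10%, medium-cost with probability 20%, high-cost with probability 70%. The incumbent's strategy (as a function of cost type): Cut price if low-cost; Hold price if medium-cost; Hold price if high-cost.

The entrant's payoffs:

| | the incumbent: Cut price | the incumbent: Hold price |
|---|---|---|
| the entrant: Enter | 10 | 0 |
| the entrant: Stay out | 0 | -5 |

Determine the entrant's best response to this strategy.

Compute the entrant's expected payoff for each action, taking the expectation over the incumbent's type.
E[Enter] = 0.1·(10) + 0.2·(0) + 0.7·(0) = 1
E[Stay out] = 0.1·(0) + 0.2·(-5) + 0.7·(-5) = -4.5
Best response: Enter (1 is the largest).

Enter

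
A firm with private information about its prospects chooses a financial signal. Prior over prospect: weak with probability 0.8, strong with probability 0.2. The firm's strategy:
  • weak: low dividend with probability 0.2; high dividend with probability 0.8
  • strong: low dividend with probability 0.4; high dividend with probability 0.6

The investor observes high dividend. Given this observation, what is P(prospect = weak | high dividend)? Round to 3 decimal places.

0.842

Apply Bayes' rule using the sender's strategy as the likelihood.
P(high dividend) = 0.8·0.8 + 0.2·0.6 = 0.76
P(weak | high dividend) = (0.8·0.8) / 0.76 = 0.64 / 0.76 = 0.842105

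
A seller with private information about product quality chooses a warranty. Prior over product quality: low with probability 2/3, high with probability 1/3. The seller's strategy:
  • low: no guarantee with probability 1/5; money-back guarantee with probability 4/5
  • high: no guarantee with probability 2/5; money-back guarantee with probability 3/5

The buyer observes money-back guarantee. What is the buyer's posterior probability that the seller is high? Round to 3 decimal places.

Apply Bayes' rule using the sender's strategy as the likelihood.
P(money-back guarantee) = (2/3)·(4/5) + (1/3)·(3/5) = 11/15
P(high | money-back guarantee) = ((1/3)·(3/5)) / (11/15) = (1/5) / (11/15) = 3/11

0.273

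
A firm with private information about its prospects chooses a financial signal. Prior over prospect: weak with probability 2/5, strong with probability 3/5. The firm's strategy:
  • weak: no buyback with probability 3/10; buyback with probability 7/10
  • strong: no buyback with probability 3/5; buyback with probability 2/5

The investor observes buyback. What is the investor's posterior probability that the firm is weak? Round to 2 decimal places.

0.54

P(buyback) = (2/5)·(7/10) + (3/5)·(2/5) = 13/25
P(weak | buyback) = ((2/5)·(7/10)) / (13/25) = (7/25) / (13/25) = 7/13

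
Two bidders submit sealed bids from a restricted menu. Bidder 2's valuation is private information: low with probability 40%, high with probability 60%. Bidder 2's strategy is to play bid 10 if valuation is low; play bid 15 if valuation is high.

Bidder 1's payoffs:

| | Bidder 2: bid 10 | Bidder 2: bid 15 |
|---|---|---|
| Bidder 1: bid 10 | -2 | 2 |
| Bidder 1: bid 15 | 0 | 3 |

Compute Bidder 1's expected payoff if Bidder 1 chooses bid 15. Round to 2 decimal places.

1.80

E[bid 15] = 0.4·0 + 0.6·3 = 0 + 1.8 = 1.8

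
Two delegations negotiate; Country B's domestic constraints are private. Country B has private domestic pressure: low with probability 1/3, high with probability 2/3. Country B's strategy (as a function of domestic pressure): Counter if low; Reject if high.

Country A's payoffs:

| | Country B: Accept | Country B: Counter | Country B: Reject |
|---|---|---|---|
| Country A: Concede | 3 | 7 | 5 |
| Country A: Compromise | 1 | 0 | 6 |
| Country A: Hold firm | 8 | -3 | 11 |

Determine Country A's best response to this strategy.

Compute Country A's expected payoff for each action, taking the expectation over Country B's type.
E[Concede] = 1/3·(7) + 2/3·(5) = 17/3
E[Compromise] = 1/3·(0) + 2/3·(6) = 4
E[Hold firm] = 1/3·(-3) + 2/3·(11) = 19/3
Best response: Hold firm (19/3 is the largest).

Hold firm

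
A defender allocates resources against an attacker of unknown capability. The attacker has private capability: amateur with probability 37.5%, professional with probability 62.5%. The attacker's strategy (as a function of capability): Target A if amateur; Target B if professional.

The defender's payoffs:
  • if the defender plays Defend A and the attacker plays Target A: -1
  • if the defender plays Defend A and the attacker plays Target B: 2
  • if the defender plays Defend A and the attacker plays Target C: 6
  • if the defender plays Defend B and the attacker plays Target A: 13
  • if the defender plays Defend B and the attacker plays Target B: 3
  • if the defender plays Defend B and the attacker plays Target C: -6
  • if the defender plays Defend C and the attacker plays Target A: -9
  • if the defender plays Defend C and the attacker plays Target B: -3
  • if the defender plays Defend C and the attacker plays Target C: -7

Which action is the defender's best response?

E[Defend A] = 0.375·(-1) + 0.625·(2) = 0.875
E[Defend B] = 0.375·(13) + 0.625·(3) = 6.75
E[Defend C] = 0.375·(-9) + 0.625·(-3) = -5.25
Best response: Defend B (6.75 is the largest).

Defend B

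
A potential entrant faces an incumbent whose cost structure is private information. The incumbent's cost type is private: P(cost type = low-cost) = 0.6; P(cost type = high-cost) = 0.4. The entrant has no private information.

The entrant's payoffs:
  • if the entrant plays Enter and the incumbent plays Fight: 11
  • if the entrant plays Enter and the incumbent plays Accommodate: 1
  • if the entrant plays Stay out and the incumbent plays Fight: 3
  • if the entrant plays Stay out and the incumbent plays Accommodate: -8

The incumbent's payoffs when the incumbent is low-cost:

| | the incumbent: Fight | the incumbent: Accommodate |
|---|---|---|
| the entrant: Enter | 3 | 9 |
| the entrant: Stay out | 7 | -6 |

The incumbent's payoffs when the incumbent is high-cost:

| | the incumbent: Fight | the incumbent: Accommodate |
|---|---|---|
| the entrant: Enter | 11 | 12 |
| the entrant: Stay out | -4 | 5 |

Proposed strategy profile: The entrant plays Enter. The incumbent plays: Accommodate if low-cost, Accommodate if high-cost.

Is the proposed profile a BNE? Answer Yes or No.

Yes

The entrant plays Enter: E[Enter] = 0.6·(1) + 0.4·(1) = 1; E[Stay out] = -8. Best-responding. ✓
The incumbent (cost type low-cost), facing Enter: Fight gives 3, Accommodate gives 9. Proposed Accommodate is best. ✓
The incumbent (cost type high-cost), facing Enter: Fight gives 11, Accommodate gives 12. Proposed Accommodate is best. ✓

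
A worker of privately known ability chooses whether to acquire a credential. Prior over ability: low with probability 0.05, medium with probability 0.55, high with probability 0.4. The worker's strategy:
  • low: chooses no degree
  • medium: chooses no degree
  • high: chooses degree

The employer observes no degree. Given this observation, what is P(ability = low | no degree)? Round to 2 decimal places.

P(no degree) = 0.05·1 + 0.55·1 + 0.4·0 = 0.6
P(low | no degree) = (0.05·1) / 0.6 = 0.05 / 0.6 = 0.0833333

0.08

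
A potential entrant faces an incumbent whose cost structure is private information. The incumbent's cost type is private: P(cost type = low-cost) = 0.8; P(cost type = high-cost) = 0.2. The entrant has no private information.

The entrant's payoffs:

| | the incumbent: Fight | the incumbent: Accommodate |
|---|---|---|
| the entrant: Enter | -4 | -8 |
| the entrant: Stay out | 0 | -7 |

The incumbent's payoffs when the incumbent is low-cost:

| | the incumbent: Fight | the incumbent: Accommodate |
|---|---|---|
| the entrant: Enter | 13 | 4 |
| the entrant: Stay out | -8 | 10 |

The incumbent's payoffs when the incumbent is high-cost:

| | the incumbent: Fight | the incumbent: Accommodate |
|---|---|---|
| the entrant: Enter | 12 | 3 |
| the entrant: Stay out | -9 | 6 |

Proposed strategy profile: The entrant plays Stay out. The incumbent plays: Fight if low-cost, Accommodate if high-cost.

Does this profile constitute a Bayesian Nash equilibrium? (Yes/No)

A profile is a BNE iff every type of every player is best-responding given beliefs about the other side.
The entrant plays Stay out: E[Stay out] = 0.8·(0) + 0.2·(-7) = -1.4; E[Enter] = -4.8. Best-responding. ✓
The incumbent (cost type low-cost), facing Stay out: Fight gives -8, Accommodate gives 10. Proposed Fight is not best — profitable deviation exists. ✗
The incumbent (cost type high-cost), facing Stay out: Fight gives -9, Accommodate gives 6. Proposed Accommodate is best. ✓

No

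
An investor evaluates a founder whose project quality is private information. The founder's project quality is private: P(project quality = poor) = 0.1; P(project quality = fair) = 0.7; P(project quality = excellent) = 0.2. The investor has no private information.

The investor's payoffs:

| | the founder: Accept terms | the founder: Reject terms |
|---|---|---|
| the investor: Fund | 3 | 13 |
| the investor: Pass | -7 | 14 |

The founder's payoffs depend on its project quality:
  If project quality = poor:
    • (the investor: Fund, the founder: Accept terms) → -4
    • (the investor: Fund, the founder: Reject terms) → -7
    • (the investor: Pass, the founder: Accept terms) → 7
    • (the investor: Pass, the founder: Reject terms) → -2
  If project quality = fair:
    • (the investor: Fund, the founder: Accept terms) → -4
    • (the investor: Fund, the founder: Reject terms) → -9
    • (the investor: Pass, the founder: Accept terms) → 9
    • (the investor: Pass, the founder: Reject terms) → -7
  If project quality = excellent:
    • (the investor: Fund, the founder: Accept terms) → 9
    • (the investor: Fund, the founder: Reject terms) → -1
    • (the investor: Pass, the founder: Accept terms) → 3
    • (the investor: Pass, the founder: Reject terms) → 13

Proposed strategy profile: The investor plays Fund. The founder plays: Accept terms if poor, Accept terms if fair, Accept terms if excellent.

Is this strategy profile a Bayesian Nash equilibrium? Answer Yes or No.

Yes

A profile is a BNE iff every type of every player is best-responding given beliefs about the other side.
The investor plays Fund: E[Fund] = 0.1·(3) + 0.7·(3) + 0.2·(3) = 3; E[Pass] = -7. Best-responding. ✓
The founder (project quality poor), facing Fund: Accept terms gives -4, Reject terms gives -7. Proposed Accept terms is best. ✓
The founder (project quality fair), facing Fund: Accept terms gives -4, Reject terms gives -9. Proposed Accept terms is best. ✓
The founder (project quality excellent), facing Fund: Accept terms gives 9, Reject terms gives -1. Proposed Accept terms is best. ✓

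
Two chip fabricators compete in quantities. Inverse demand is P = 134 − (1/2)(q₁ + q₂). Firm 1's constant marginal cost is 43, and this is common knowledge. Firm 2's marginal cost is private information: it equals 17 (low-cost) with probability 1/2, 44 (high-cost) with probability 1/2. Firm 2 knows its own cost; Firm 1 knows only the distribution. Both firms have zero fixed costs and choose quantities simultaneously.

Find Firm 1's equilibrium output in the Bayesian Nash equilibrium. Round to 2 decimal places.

Type-c best response for Firm 2: q₂(c) = (134 − c) − q₁/2.
Firm 1 maximizes expected profit; its first-order condition is 134 − q₁ − (1/2)E[q₂] − 43 = 0.
Substituting E[q₂] and solving: E[c₂] = 30.5, so q₁ = (134 − 2·43 + 30.5)/(3/2) = 52.3333.

52.33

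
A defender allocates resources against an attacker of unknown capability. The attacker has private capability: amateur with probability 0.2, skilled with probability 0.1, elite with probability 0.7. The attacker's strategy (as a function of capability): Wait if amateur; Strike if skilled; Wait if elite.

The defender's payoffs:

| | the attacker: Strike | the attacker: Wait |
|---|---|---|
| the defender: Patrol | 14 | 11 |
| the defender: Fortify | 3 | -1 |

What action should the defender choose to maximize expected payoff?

Patrol

E[Patrol] = 0.2·(11) + 0.1·(14) + 0.7·(11) = 11.3
E[Fortify] = 0.2·(-1) + 0.1·(3) + 0.7·(-1) = -0.6
Best response: Patrol (11.3 is the largest).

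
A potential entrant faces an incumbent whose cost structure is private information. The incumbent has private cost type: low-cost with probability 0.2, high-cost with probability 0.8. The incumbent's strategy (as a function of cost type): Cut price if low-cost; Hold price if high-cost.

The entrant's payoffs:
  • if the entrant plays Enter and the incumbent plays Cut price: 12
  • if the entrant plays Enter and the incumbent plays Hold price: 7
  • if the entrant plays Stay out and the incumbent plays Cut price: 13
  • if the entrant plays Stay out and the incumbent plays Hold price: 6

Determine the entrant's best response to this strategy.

Enter

Compute the entrant's expected payoff for each action, taking the expectation over the incumbent's type.
E[Enter] = 0.2·(12) + 0.8·(7) = 8
E[Stay out] = 0.2·(13) + 0.8·(6) = 7.4
Best response: Enter (8 is the largest).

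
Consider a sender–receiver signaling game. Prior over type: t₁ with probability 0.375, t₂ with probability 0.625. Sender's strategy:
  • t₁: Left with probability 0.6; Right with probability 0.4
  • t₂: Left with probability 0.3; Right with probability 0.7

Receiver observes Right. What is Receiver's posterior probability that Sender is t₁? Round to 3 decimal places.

P(Right) = 0.375·0.4 + 0.625·0.7 = 0.5875
P(t₁ | Right) = (0.375·0.4) / 0.5875 = 0.15 / 0.5875 = 0.255319

0.255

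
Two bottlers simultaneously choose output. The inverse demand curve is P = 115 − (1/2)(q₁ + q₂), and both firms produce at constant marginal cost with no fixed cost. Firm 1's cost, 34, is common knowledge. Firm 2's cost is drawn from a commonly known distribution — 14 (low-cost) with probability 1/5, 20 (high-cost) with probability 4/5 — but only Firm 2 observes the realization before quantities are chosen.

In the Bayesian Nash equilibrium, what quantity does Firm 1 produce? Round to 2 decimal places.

Type-c best response for Firm 2: q₂(c) = (115 − c) − q₁/2.
Firm 1 maximizes expected profit; its first-order condition is 115 − q₁ − (1/2)E[q₂] − 34 = 0.
Substituting E[q₂] and solving: E[c₂] = 18.8, so q₁ = (115 − 2·34 + 18.8)/(3/2) = 43.8667.

43.87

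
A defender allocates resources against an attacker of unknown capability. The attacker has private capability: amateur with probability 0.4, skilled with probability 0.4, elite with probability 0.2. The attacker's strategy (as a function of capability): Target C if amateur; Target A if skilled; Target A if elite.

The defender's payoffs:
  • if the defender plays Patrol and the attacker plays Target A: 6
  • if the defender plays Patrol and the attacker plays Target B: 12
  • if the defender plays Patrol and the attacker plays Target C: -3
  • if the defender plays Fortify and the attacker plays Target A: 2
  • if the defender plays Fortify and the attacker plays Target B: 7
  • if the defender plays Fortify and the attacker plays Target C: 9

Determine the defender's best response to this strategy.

Fortify

Compute the defender's expected payoff for each action, taking the expectation over the attacker's type.
E[Patrol] = 0.4·(-3) + 0.4·(6) + 0.2·(6) = 2.4
E[Fortify] = 0.4·(9) + 0.4·(2) + 0.2·(2) = 4.8
Best response: Fortify (4.8 is the largest).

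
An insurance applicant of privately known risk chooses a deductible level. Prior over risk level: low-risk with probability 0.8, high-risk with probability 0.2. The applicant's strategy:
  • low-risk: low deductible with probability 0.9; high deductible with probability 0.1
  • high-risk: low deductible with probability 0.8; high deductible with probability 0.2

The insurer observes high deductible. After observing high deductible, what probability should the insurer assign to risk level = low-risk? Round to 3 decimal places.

0.667

Apply Bayes' rule using the sender's strategy as the likelihood.
P(high deductible) = 0.8·0.1 + 0.2·0.2 = 0.12
P(low-risk | high deductible) = (0.8·0.1) / 0.12 = 0.08 / 0.12 = 0.666667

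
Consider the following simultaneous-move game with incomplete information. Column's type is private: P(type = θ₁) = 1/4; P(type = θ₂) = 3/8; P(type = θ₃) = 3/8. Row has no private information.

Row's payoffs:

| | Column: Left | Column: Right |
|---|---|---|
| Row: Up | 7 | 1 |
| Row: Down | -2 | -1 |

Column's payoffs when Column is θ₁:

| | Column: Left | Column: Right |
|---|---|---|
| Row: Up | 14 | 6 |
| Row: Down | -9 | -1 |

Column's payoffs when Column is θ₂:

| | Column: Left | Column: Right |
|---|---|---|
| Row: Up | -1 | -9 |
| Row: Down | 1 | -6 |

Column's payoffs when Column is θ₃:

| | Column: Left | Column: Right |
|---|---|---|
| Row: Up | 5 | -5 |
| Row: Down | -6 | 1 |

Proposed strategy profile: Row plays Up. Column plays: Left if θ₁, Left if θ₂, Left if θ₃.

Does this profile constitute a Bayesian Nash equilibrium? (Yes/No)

Yes

Row plays Up: E[Up] = 1/4·(7) + 3/8·(7) + 3/8·(7) = 7; E[Down] = -2. Best-responding. ✓
Column (type θ₁), facing Up: Left gives 14, Right gives 6. Proposed Left is best. ✓
Column (type θ₂), facing Up: Left gives -1, Right gives -9. Proposed Left is best. ✓
Column (type θ₃), facing Up: Left gives 5, Right gives -5. Proposed Left is best. ✓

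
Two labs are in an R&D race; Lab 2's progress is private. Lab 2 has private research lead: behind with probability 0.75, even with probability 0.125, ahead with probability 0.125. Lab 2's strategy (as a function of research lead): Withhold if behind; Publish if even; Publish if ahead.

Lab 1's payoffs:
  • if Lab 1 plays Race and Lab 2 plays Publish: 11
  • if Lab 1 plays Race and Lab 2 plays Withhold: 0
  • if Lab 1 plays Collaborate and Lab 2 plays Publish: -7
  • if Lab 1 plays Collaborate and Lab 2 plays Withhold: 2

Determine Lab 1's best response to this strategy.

Race

E[Race] = 0.75·(0) + 0.125·(11) + 0.125·(11) = 2.75
E[Collaborate] = 0.75·(2) + 0.125·(-7) + 0.125·(-7) = -0.25
Best response: Race (2.75 is the largest).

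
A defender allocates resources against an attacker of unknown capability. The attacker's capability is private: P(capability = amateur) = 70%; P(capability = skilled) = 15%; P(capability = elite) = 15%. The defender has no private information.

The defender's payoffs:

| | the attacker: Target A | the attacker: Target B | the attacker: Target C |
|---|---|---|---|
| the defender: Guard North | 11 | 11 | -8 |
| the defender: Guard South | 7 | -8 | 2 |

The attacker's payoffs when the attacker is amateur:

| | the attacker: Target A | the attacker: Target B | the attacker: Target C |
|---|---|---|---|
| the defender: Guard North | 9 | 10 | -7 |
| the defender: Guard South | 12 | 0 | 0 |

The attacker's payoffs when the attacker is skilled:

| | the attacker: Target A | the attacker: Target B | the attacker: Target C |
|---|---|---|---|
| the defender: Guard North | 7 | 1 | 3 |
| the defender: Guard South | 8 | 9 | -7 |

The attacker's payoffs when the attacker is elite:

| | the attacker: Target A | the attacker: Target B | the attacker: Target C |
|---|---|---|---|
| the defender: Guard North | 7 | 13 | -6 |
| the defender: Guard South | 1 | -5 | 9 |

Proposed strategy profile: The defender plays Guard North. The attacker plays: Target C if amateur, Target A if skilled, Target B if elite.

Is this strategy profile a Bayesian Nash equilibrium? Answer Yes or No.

The defender plays Guard North: E[Guard North] = 0.7·(-8) + 0.15·(11) + 0.15·(11) = -2.3; E[Guard South] = 1.25. Not best-responding. ✗
The attacker (capability amateur), facing Guard North: Target A gives 9, Target B gives 10, Target C gives -7. Proposed Target C is not best — profitable deviation exists. ✗
The attacker (capability skilled), facing Guard North: Target A gives 7, Target B gives 1, Target C gives 3. Proposed Target A is best. ✓
The attacker (capability elite), facing Guard North: Target A gives 7, Target B gives 13, Target C gives -6. Proposed Target B is best. ✓

No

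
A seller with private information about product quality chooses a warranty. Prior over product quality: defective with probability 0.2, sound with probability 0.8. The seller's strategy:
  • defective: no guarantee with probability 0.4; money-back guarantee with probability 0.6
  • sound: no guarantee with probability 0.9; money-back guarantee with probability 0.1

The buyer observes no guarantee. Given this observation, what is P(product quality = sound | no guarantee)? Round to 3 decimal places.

0.900

Apply Bayes' rule using the sender's strategy as the likelihood.
P(no guarantee) = 0.2·0.4 + 0.8·0.9 = 0.8
P(sound | no guarantee) = (0.8·0.9) / 0.8 = 0.72 / 0.8 = 0.9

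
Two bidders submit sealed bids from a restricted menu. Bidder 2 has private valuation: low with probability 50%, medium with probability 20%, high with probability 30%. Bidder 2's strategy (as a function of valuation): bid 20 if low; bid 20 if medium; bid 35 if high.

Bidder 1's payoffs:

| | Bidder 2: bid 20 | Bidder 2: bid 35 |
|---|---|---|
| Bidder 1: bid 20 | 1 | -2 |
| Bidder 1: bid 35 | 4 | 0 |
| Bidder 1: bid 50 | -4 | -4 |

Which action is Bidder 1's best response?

Compute Bidder 1's expected payoff for each action, taking the expectation over Bidder 2's type.
E[bid 20] = 0.5·(1) + 0.2·(1) + 0.3·(-2) = 0.1
E[bid 35] = 0.5·(4) + 0.2·(4) + 0.3·(0) = 2.8
E[bid 50] = 0.5·(-4) + 0.2·(-4) + 0.3·(-4) = -4
Best response: bid 35 (2.8 is the largest).

bid 35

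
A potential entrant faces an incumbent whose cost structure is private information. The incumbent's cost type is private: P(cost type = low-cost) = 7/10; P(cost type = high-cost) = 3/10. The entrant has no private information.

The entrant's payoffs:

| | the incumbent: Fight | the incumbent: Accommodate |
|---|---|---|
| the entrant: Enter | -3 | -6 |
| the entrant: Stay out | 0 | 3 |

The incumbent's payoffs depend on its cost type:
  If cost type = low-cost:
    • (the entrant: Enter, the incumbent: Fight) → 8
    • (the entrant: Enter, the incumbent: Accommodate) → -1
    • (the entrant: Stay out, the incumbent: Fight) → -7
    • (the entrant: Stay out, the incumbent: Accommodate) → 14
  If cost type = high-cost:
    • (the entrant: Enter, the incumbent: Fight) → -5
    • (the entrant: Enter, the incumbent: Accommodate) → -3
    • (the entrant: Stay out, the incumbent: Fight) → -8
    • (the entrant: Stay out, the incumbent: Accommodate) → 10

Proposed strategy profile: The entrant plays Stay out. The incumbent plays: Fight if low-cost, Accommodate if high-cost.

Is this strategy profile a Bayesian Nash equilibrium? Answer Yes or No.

The entrant plays Stay out: E[Stay out] = 7/10·(0) + 3/10·(3) = 9/10; E[Enter] = -39/10. Best-responding. ✓
The incumbent (cost type low-cost), facing Stay out: Fight gives -7, Accommodate gives 14. Proposed Fight is not best — profitable deviation exists. ✗
The incumbent (cost type high-cost), facing Stay out: Fight gives -8, Accommodate gives 10. Proposed Accommodate is best. ✓

No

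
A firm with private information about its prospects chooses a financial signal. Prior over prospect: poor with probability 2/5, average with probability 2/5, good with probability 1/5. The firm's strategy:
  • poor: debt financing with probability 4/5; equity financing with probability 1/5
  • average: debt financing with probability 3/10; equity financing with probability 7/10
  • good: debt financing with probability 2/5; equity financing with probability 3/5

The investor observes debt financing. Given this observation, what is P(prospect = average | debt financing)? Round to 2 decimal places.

0.23

P(debt financing) = (2/5)·(4/5) + (2/5)·(3/10) + (1/5)·(2/5) = 13/25
P(average | debt financing) = ((2/5)·(3/10)) / (13/25) = (3/25) / (13/25) = 3/13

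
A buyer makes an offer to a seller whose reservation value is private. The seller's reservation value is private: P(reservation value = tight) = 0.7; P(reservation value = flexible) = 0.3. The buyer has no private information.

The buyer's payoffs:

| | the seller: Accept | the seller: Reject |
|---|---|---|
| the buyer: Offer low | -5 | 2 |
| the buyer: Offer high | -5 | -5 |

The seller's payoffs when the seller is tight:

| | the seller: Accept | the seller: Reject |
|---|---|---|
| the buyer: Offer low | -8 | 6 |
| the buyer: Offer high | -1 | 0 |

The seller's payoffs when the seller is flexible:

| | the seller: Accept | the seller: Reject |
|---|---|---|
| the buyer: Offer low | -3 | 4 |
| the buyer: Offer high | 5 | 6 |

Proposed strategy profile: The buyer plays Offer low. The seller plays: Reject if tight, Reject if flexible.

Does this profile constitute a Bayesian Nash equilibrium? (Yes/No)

Yes

The buyer plays Offer low: E[Offer low] = 0.7·(2) + 0.3·(2) = 2; E[Offer high] = -5. Best-responding. ✓
The seller (reservation value tight), facing Offer low: Accept gives -8, Reject gives 6. Proposed Reject is best. ✓
The seller (reservation value flexible), facing Offer low: Accept gives -3, Reject gives 4. Proposed Reject is best. ✓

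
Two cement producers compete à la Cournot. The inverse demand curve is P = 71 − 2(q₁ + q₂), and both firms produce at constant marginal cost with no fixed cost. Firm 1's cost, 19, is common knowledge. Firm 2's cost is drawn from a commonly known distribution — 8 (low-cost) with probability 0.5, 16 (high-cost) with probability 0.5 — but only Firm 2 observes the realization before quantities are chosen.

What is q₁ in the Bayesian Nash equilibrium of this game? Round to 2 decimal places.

7.50

Each type of Firm 2 best-responds to q₁; Firm 1 best-responds to the expected q₂ over Firm 2's types.
Firm 2 with cost c maximizes (71 − 2(q₁+q₂) − c)·q₂, giving q₂(c) = (71 − c − 2q₁)/4.
E[c₂] = 0.5·8 + 0.5·16 = 12
Firm 1's FOC against E[q₂] yields q₁ = (71 − 2·19 + E[c₂])/6 = (71 − 38 + 12)/6 = 7.5.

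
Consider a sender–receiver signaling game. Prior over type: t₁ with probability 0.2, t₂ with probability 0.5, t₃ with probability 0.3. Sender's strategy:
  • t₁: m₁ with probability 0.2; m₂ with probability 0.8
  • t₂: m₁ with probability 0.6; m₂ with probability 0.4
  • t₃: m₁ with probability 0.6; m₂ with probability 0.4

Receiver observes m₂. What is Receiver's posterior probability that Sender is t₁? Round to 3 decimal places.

P(m₂) = 0.2·0.8 + 0.5·0.4 + 0.3·0.4 = 0.48
P(t₁ | m₂) = (0.2·0.8) / 0.48 = 0.16 / 0.48 = 0.333333

0.333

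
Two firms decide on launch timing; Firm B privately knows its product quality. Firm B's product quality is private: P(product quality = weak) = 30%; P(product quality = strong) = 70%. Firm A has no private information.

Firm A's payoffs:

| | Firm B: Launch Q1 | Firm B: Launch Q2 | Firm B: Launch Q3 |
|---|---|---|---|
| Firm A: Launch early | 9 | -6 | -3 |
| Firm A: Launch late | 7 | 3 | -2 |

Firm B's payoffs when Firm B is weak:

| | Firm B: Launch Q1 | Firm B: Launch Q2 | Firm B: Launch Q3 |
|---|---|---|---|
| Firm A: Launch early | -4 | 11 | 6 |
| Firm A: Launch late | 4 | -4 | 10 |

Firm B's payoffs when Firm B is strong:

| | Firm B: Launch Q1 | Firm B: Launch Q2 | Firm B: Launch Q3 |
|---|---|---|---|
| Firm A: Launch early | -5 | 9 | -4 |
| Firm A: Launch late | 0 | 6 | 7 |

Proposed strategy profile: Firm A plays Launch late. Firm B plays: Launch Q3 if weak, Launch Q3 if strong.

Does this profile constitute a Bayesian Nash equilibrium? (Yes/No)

Yes

A profile is a BNE iff every type of every player is best-responding given beliefs about the other side.
Firm A plays Launch late: E[Launch late] = 0.3·(-2) + 0.7·(-2) = -2; E[Launch early] = -3. Best-responding. ✓
Firm B (product quality weak), facing Launch late: Launch Q1 gives 4, Launch Q2 gives -4, Launch Q3 gives 10. Proposed Launch Q3 is best. ✓
Firm B (product quality strong), facing Launch late: Launch Q1 gives 0, Launch Q2 gives 6, Launch Q3 gives 7. Proposed Launch Q3 is best. ✓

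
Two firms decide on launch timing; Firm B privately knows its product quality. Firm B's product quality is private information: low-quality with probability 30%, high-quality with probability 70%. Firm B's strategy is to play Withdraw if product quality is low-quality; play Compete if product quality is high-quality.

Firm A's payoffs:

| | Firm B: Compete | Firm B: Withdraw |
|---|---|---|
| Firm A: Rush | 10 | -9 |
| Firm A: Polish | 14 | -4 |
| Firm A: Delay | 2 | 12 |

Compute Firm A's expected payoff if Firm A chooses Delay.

Take the expectation over Firm B's product quality, weighting each type's action by its prior probability.
E[Delay] = 0.3·12 + 0.7·2 = 3.6 + 1.4 = 5

5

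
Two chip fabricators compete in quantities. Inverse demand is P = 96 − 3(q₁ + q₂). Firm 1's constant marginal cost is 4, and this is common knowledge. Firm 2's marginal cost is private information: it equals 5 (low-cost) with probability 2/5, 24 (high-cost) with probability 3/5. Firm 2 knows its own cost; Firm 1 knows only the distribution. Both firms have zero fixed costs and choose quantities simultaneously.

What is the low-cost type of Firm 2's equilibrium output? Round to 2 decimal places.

Type-c best response for Firm 2: q₂(c) = (96 − c)/6 − q₁/2.
Firm 1 maximizes expected profit; its first-order condition is 96 − 6q₁ − 3E[q₂] − 4 = 0.
Substituting E[q₂] and solving: E[c₂] = 16.4, so q₁ = (96 − 2·4 + 16.4)/9 = 11.6.
q₂(low-cost) = (96 − 5 − 3·11.6)/6 = 9.36667.

9.37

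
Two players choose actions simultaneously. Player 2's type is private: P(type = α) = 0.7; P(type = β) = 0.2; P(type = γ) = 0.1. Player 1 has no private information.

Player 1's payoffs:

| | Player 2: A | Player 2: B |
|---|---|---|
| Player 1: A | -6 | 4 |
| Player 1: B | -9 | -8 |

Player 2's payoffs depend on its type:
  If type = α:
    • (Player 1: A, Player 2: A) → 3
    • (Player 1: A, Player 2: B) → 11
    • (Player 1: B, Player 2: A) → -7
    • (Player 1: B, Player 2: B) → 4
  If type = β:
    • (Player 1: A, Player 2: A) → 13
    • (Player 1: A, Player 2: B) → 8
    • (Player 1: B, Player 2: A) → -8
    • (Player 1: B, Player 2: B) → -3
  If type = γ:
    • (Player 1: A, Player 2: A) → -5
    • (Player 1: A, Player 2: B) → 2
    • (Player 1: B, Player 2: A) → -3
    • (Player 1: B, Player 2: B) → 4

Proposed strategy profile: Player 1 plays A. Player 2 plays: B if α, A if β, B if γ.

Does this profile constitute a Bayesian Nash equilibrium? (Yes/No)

Player 1 plays A: E[A] = 0.7·(4) + 0.2·(-6) + 0.1·(4) = 2; E[B] = -8.2. Best-responding. ✓
Player 2 (type α), facing A: A gives 3, B gives 11. Proposed B is best. ✓
Player 2 (type β), facing A: A gives 13, B gives 8. Proposed A is best. ✓
Player 2 (type γ), facing A: A gives -5, B gives 2. Proposed B is best. ✓

Yes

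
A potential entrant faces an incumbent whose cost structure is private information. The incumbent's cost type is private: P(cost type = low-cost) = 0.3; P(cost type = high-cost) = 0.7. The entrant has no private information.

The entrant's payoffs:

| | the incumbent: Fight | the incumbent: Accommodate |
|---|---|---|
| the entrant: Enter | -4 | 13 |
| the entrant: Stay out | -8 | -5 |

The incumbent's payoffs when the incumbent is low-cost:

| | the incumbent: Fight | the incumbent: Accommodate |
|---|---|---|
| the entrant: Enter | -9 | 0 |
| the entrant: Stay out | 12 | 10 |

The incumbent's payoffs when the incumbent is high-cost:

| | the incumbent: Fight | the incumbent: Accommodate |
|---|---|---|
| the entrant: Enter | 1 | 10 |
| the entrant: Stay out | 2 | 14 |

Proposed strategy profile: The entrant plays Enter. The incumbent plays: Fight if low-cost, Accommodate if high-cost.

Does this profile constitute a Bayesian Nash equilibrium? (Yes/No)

A profile is a BNE iff every type of every player is best-responding given beliefs about the other side.
The entrant plays Enter: E[Enter] = 0.3·(-4) + 0.7·(13) = 7.9; E[Stay out] = -5.9. Best-responding. ✓
The incumbent (cost type low-cost), facing Enter: Fight gives -9, Accommodate gives 0. Proposed Fight is not best — profitable deviation exists. ✗
The incumbent (cost type high-cost), facing Enter: Fight gives 1, Accommodate gives 10. Proposed Accommodate is best. ✓

No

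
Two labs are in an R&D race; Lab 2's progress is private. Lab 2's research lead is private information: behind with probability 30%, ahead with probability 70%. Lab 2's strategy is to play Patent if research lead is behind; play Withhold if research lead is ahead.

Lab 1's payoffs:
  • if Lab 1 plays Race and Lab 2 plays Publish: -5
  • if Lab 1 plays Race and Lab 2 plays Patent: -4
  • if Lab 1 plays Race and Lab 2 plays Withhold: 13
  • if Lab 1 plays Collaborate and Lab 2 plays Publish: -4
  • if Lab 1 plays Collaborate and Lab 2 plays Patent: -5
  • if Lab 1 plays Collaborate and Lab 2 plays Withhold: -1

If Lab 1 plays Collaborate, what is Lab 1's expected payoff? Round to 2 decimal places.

E[Collaborate] = 0.3·(-5) + 0.7·(-1) = (-1.5) + (-0.7) = -2.2

-2.20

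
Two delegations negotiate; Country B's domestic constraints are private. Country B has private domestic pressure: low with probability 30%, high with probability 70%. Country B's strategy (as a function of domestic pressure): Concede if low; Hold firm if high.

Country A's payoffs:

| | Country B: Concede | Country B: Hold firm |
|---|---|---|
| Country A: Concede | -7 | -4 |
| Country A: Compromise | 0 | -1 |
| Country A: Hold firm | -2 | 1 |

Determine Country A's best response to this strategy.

Hold firm

E[Concede] = 0.3·(-7) + 0.7·(-4) = -4.9
E[Compromise] = 0.3·(0) + 0.7·(-1) = -0.7
E[Hold firm] = 0.3·(-2) + 0.7·(1) = 0.1
Best response: Hold firm (0.1 is the largest).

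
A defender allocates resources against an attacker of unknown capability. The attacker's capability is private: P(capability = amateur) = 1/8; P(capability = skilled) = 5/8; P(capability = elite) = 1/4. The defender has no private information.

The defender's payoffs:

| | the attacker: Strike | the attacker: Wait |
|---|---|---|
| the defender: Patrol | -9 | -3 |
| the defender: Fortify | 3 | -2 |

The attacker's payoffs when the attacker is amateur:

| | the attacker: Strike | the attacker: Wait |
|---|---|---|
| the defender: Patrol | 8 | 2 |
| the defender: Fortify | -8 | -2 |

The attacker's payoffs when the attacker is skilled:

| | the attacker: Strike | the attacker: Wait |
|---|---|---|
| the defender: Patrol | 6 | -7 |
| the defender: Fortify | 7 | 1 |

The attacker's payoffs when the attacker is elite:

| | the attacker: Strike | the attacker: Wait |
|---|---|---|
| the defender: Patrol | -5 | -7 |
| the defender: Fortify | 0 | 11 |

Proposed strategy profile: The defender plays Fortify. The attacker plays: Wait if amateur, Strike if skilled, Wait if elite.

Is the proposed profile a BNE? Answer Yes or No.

The defender plays Fortify: E[Fortify] = 1/8·(-2) + 5/8·(3) + 1/4·(-2) = 9/8; E[Patrol] = -27/4. Best-responding. ✓
The attacker (capability amateur), facing Fortify: Strike gives -8, Wait gives -2. Proposed Wait is best. ✓
The attacker (capability skilled), facing Fortify: Strike gives 7, Wait gives 1. Proposed Strike is best. ✓
The attacker (capability elite), facing Fortify: Strike gives 0, Wait gives 11. Proposed Wait is best. ✓

Yes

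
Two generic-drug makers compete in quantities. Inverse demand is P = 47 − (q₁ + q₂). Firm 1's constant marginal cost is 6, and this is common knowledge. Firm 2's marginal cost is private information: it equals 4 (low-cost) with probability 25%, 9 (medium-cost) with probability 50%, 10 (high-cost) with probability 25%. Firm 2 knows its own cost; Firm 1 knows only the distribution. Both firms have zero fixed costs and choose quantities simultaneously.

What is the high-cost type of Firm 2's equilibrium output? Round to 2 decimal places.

Firm 2 with cost c maximizes (47 − (q₁+q₂) − c)·q₂, giving q₂(c) = (47 − c − q₁)/2.
E[c₂] = 0.25·4 + 0.5·9 + 0.25·10 = 8
Firm 1's FOC against E[q₂] yields q₁ = (47 − 2·6 + E[c₂])/3 = (47 − 12 + 8)/3 = 14.3333.
q₂(high-cost) = (47 − 10 − 14.3333)/2 = 11.3333.

11.33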